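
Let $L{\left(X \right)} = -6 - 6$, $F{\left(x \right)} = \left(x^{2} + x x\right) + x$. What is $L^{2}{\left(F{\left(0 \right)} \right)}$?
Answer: $144$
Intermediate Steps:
$F{\left(x \right)} = x + 2 x^{2}$ ($F{\left(x \right)} = \left(x^{2} + x^{2}\right) + x = 2 x^{2} + x = x + 2 x^{2}$)
$L{\left(X \right)} = -12$
$L^{2}{\left(F{\left(0 \right)} \right)} = \left(-12\right)^{2} = 144$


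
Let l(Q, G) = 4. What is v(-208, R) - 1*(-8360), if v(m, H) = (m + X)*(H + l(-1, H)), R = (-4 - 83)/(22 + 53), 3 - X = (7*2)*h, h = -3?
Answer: 197427/25 ≈ 7897.1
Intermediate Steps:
X = 45 (X = 3 - 7*2*(-3) = 3 - 14*(-3) = 3 - 1*(-42) = 3 + 42 = 45)
R = -29/25 (R = -87/75 = -87*1/75 = -29/25 ≈ -1.1600)
v(m, H) = (4 + H)*(45 + m) (v(m, H) = (m + 45)*(H + 4) = (45 + m)*(4 + H) = (4 + H)*(45 + m))
v(-208, R) - 1*(-8360) = (180 + 4*(-208) + 45*(-29/25) - 29/25*(-208)) - 1*(-8360) = (180 - 832 - 261/5 + 6032/25) + 8360 = -11573/25 + 8360 = 197427/25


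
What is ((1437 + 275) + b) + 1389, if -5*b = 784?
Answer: 14721/5 ≈ 2944.2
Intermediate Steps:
b = -784/5 (b = -1/5*784 = -784/5 ≈ -156.80)
((1437 + 275) + b) + 1389 = ((1437 + 275) - 784/5) + 1389 = (1712 - 784/5) + 1389 = 7776/5 + 1389 = 14721/5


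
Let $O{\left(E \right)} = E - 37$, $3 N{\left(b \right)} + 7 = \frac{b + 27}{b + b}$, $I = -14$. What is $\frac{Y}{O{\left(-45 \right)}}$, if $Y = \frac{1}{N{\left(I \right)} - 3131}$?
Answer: $\frac{42}{10791733} \approx 3.8919 \cdot 10^{-6}$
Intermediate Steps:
$N{\left(b \right)} = - \frac{7}{3} + \frac{27 + b}{6 b}$ ($N{\left(b \right)} = - \frac{7}{3} + \frac{\left(b + 27\right) \frac{1}{b + b}}{3} = - \frac{7}{3} + \frac{\left(27 + b\right) \frac{1}{2 b}}{3} = - \frac{7}{3} + \frac{\frac{1}{2} \frac{1}{b} \left(27 + b\right)}{3} = - \frac{7}{3} + \frac{27 + b}{6 b}$)
$O{\left(E \right)} = -37 + E$
$Y = - \frac{84}{263213}$ ($Y = \frac{1}{\frac{27 - -182}{6 \left(-14\right)} - 3131} = \frac{1}{\frac{1}{6} \left(- \frac{1}{14}\right) \left(27 + 182\right) - 3131} = \frac{1}{\frac{1}{6} \left(- \frac{1}{14}\right) 209 - 3131} = \frac{1}{- \frac{209}{84} - 3131} = \frac{1}{- \frac{263213}{84}} = - \frac{84}{263213} \approx -0.00031913$)
$\frac{Y}{O{\left(-45 \right)}} = - \frac{84}{263213 \left(-37 - 45\right)} = - \frac{84}{263213 \left(-82\right)} = \left(- \frac{84}{263213}\right) \left(- \frac{1}{82}\right) = \frac{42}{10791733}$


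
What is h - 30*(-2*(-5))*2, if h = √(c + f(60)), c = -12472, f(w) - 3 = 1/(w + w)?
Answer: -600 + I*√44888370/60 ≈ -600.0 + 111.66*I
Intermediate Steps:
f(w) = 3 + 1/(2*w) (f(w) = 3 + 1/(w + w) = 3 + 1/(2*w))
h = I*√44888370/60 (h = √(-12472 + (3 + (½)/60)) = √(-12472 + (3 + (½)*(1/60))) = √(-12472 + (3 + 1/120)) = √(-12472 + 361/120) = √(-1496279/120) = I*√44888370/60 ≈ 111.66*I)
h - 30*(-2*(-5))*2 = I*√44888370/60 - 30*(-2*(-5))*2 = I*√44888370/60 - 30*10*2 = I*√44888370/60 - 300*2 = I*√44888370/60 - 1*600 = I*√44888370/60 - 600 = -600 + I*√44888370/60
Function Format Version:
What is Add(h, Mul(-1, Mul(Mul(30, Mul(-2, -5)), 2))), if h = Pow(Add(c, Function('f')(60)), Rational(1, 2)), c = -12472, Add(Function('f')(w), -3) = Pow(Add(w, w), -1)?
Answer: Add(-600, Mul(Rational(1, 60), I, Pow(44888370, Rational(1, 2)))) ≈ Add(-600.00, Mul(111.66, I))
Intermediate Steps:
Function('f')(w) = Add(3, Mul(Rational(1, 2), Pow(w, -1))) (Function('f')(w) = Add(3, Pow(Add(w, w), -1)) = Add(3, Pow(Mul(2, w), -1)) = Add(3, Mul(Rational(1, 2), Pow(w, -1))))
h = Mul(Rational(1, 60), I, Pow(44888370, Rational(1, 2))) (h = Pow(Add(-12472, Add(3, Mul(Rational(1, 2), Pow(60, -1)))), Rational(1, 2)) = Pow(Add(-12472, Add(3, Mul(Rational(1, 2), Rational(1, 60)))), Rational(1, 2)) = Pow(Add(-12472, Add(3, Rational(1, 120))), Rational(1, 2)) = Pow(Add(-12472, Rational(361, 120)), Rational(1, 2)) = Pow(Rational(-1496279, 120), Rational(1, 2)) = Mul(Rational(1, 60), I, Pow(44888370, Rational(1, 2))) ≈ Mul(111.66, I))
Add(h, Mul(-1, Mul(Mul(30, Mul(-2, -5)), 2))) = Add(Mul(Rational(1, 60), I, Pow(44888370, Rational(1, 2))), Mul(-1, Mul(Mul(30, Mul(-2, -5)), 2))) = Add(Mul(Rational(1, 60), I, Pow(44888370, Rational(1, 2))), Mul(-1, Mul(Mul(30, 10), 2))) = Add(Mul(Rational(1, 60), I, Pow(44888370, Rational(1, 2))), Mul(-1, Mul(300, 2))) = Add(Mul(Rational(1, 60), I, Pow(44888370, Rational(1, 2))), Mul(-1, 600)) = Add(Mul(Rational(1, 60), I, Pow(44888370, Rational(1, 2))), -600) = Add(-600, Mul(Rational(1, 60), I, Pow(44888370, Rational(1, 2))))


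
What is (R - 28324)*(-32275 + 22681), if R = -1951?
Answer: 290458350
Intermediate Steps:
(R - 28324)*(-32275 + 22681) = (-1951 - 28324)*(-32275 + 22681) = -30275*(-9594) = 290458350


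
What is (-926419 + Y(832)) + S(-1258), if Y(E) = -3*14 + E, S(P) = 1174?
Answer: -924455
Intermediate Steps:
Y(E) = -42 + E
(-926419 + Y(832)) + S(-1258) = (-926419 + (-42 + 832)) + 1174 = (-926419 + 790) + 1174 = -925629 + 1174 = -924455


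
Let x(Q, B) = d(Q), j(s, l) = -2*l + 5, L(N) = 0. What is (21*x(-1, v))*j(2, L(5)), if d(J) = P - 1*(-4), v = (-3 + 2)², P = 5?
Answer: 945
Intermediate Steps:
v = 1 (v = (-1)² = 1)
j(s, l) = 5 - 2*l
d(J) = 9 (d(J) = 5 - 1*(-4) = 5 + 4 = 9)
x(Q, B) = 9
(21*x(-1, v))*j(2, L(5)) = (21*9)*(5 - 2*0) = 189*(5 + 0) = 189*5 = 945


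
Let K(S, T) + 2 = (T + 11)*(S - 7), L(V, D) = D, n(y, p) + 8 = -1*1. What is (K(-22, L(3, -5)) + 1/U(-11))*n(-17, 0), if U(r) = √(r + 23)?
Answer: 1584 - 3*√3/2 ≈ 1581.4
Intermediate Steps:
n(y, p) = -9 (n(y, p) = -8 - 1*1 = -8 - 1 = -9)
U(r) = √(23 + r)
K(S, T) = -2 + (-7 + S)*(11 + T) (K(S, T) = -2 + (T + 11)*(S - 7) = -2 + (11 + T)*(-7 + S) = -2 + (-7 + S)*(11 + T))
(K(-22, L(3, -5)) + 1/U(-11))*n(-17, 0) = ((-79 - 7*(-5) + 11*(-22) - 22*(-5)) + 1/(√(23 - 11)))*(-9) = ((-79 + 35 - 242 + 110) + 1/(√12))*(-9) = (-176 + 1/(2*√3))*(-9) = (-176 + √3/6)*(-9) = 1584 - 3*√3/2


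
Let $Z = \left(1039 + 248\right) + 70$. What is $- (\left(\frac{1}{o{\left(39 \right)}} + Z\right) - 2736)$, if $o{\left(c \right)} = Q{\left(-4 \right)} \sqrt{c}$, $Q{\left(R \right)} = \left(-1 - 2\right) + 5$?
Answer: $1379 - \frac{\sqrt{39}}{78} \approx 1378.9$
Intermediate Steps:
$Q{\left(R \right)} = 2$ ($Q{\left(R \right)} = -3 + 5 = 2$)
$Z = 1357$ ($Z = 1287 + 70 = 1357$)
$o{\left(c \right)} = 2 \sqrt{c}$
$- (\left(\frac{1}{o{\left(39 \right)}} + Z\right) - 2736) = - (\left(\frac{1}{2 \sqrt{39}} + 1357\right) - 2736) = - (\left(\frac{\sqrt{39}}{78} + 1357\right) - 2736) = - (\left(1357 + \frac{\sqrt{39}}{78}\right) - 2736) = - (-1379 + \frac{\sqrt{39}}{78}) = 1379 - \frac{\sqrt{39}}{78}$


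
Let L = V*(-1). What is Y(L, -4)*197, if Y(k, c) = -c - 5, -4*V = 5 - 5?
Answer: -197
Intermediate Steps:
V = 0 (V = -(5 - 5)/4 = -¼*0 = 0)
L = 0 (L = 0*(-1) = 0)
Y(k, c) = -5 - c
Y(L, -4)*197 = (-5 - 1*(-4))*197 = (-5 + 4)*197 = -1*197 = -197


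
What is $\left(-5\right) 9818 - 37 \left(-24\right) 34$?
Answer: $-18898$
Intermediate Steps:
$\left(-5\right) 9818 - 37 \left(-24\right) 34 = -49090 - \left(-888\right) 34 = -49090 - -30192 = -49090 + 30192 = -18898$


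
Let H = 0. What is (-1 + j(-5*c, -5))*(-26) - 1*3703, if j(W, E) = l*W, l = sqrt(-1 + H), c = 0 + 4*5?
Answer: -3677 + 2600*I ≈ -3677.0 + 2600.0*I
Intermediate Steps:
c = 20 (c = 0 + 20 = 20)
l = I (l = sqrt(-1 + 0) = sqrt(-1) = I ≈ 1.0*I)
j(W, E) = I*W
(-1 + j(-5*c, -5))*(-26) - 1*3703 = (-1 + I*(-5*20))*(-26) - 1*3703 = (-1 + I*(-100))*(-26) - 3703 = (-1 - 100*I)*(-26) - 3703 = (26 + 2600*I) - 3703 = -3677 + 2600*I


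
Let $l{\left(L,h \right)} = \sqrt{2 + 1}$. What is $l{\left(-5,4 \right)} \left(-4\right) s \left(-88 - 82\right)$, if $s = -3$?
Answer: $- 2040 \sqrt{3} \approx -3533.4$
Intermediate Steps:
$l{\left(L,h \right)} = \sqrt{3}$
$l{\left(-5,4 \right)} \left(-4\right) s \left(-88 - 82\right) = \sqrt{3} \left(-4\right) \left(-3\right) \left(-88 - 82\right) = - 4 \sqrt{3} \left(-3\right) \left(-170\right) = 12 \sqrt{3} \left(-170\right) = - 2040 \sqrt{3}$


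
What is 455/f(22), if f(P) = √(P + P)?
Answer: 455*√11/22 ≈ 68.594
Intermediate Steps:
f(P) = √2*√P (f(P) = √(2*P) = √2*√P)
455/f(22) = 455/((√2*√22)) = 455/((2*√11)) = 455*(√11/22) = 455*√11/22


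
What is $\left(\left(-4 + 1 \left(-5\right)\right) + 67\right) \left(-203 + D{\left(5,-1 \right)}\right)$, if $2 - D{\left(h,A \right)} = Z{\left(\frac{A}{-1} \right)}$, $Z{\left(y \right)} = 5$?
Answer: $-11948$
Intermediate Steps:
$D{\left(h,A \right)} = -3$ ($D{\left(h,A \right)} = 2 - 5 = -3$)
$\left(\left(-4 + 1 \left(-5\right)\right) + 67\right) \left(-203 + D{\left(5,-1 \right)}\right) = \left(\left(-4 + 1 \left(-5\right)\right) + 67\right) \left(-203 - 3\right) = \left(\left(-4 - 5\right) + 67\right) \left(-206\right) = \left(-9 + 67\right) \left(-206\right) = 58 \left(-206\right) = -11948$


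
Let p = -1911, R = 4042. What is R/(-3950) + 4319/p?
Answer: -1770308/539175 ≈ -3.2834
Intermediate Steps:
R/(-3950) + 4319/p = 4042/(-3950) + 4319/(-1911) = 4042*(-1/3950) + 4319*(-1/1911) = -2021/1975 - 617/273 = -1770308/539175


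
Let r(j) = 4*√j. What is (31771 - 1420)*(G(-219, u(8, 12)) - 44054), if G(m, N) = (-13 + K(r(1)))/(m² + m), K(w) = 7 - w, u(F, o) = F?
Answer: -10639169115563/7957 ≈ -1.3371e+9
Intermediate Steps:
G(m, N) = -10/(m + m²) (G(m, N) = (-13 + (7 - 4*√1))/(m² + m) = (-13 + (7 - 4))/(m + m²) = (-13 + 3)/(m + m²) = -10/(m + m²))
(31771 - 1420)*(G(-219, u(8, 12)) - 44054) = (31771 - 1420)*(-10/(-219*(1 - 219)) - 44054) = 30351*(-10*(-1/219)/(-218) - 44054) = 30351*(-10*(-1/219)*(-1/218) - 44054) = 30351*(-5/23871 - 44054) = 30351*(-1051613039/23871) = -10639169115563/7957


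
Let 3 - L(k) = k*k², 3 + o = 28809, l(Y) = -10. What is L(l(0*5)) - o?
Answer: -27803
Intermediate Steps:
o = 28806 (o = -3 + 28809 = 28806)
L(k) = 3 - k³ (L(k) = 3 - k*k² = 3 - k³)
L(l(0*5)) - o = (3 - 1*(-10)³) - 1*28806 = (3 - 1*(-1000)) - 28806 = (3 + 1000) - 28806 = 1003 - 28806 = -27803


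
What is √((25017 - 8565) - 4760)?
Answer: 2*√2923 ≈ 108.13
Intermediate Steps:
√((25017 - 8565) - 4760) = √(16452 - 4760) = √11692 = 2*√2923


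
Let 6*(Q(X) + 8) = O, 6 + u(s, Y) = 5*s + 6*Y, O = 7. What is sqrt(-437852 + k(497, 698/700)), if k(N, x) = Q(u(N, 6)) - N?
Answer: I*sqrt(15780810)/6 ≈ 662.08*I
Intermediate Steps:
u(s, Y) = -6 + 5*s + 6*Y (u(s, Y) = -6 + (5*s + 6*Y) = -6 + 5*s + 6*Y)
Q(X) = -41/6 (Q(X) = -8 + (1/6)*7 = -8 + 7/6 = -41/6)
k(N, x) = -41/6 - N
sqrt(-437852 + k(497, 698/700)) = sqrt(-437852 + (-41/6 - 1*497)) = sqrt(-437852 + (-41/6 - 497)) = sqrt(-437852 - 3023/6) = sqrt(-2630135/6) = I*sqrt(15780810)/6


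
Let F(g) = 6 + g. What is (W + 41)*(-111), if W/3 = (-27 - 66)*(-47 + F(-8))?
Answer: -1522032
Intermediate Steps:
W = 13671 (W = 3*((-27 - 66)*(-47 + (6 - 8))) = 3*(-93*(-47 - 2)) = 3*(-93*(-49)) = 3*4557 = 13671)
(W + 41)*(-111) = (13671 + 41)*(-111) = 13712*(-111) = -1522032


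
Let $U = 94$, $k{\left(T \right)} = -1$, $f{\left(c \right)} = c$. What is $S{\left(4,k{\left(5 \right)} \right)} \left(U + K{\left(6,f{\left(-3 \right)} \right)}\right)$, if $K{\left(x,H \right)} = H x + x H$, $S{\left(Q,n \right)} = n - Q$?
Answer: $-290$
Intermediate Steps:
$K{\left(x,H \right)} = 2 H x$ ($K{\left(x,H \right)} = H x + H x = 2 H x$)
$S{\left(4,k{\left(5 \right)} \right)} \left(U + K{\left(6,f{\left(-3 \right)} \right)}\right) = \left(-1 - 4\right) \left(94 + 2 \left(-3\right) 6\right) = \left(-1 - 4\right) \left(94 - 36\right) = \left(-5\right) 58 = -290$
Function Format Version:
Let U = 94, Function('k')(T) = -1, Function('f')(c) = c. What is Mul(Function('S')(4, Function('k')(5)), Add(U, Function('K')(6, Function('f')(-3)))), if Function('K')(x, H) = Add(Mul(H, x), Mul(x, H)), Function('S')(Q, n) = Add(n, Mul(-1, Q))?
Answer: -290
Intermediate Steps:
Function('K')(x, H) = Mul(2, H, x) (Function('K')(x, H) = Add(Mul(H, x), Mul(H, x)) = Mul(2, H, x))
Mul(Function('S')(4, Function('k')(5)), Add(U, Function('K')(6, Function('f')(-3)))) = Mul(Add(-1, Mul(-1, 4)), Add(94, Mul(2, -3, 6))) = Mul(Add(-1, -4), Add(94, -36)) = Mul(-5, 58) = -290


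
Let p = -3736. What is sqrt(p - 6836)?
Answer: 2*I*sqrt(2643) ≈ 102.82*I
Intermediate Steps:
sqrt(p - 6836) = sqrt(-3736 - 6836) = sqrt(-10572) = 2*I*sqrt(2643)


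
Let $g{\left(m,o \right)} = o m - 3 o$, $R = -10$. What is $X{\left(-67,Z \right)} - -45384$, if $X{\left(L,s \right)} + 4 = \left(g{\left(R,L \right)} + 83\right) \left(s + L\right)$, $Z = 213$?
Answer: $184664$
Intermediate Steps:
$g{\left(m,o \right)} = - 3 o + m o$ ($g{\left(m,o \right)} = m o - 3 o = - 3 o + m o$)
$X{\left(L,s \right)} = -4 + \left(83 - 13 L\right) \left(L + s\right)$ ($X{\left(L,s \right)} = -4 + \left(L \left(-3 - 10\right) + 83\right) \left(s + L\right) = -4 + \left(L \left(-13\right) + 83\right) \left(L + s\right) = -4 + \left(- 13 L + 83\right) \left(L + s\right) = -4 + \left(83 - 13 L\right) \left(L + s\right)$)
$X{\left(-67,Z \right)} - -45384 = \left(-4 - 13 \left(-67\right)^{2} + 83 \left(-67\right) + 83 \cdot 213 - \left(-871\right) 213\right) - -45384 = \left(-4 - 58357 - 5561 + 17679 + 185523\right) + 45384 = 139280 + 45384 = 184664$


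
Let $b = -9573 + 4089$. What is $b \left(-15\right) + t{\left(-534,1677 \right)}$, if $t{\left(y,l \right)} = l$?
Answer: $83937$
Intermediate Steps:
$b = -5484$
$b \left(-15\right) + t{\left(-534,1677 \right)} = \left(-5484\right) \left(-15\right) + 1677 = 82260 + 1677 = 83937$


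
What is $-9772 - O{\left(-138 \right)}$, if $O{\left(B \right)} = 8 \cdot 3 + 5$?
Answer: $-9801$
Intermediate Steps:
$O{\left(B \right)} = 29$ ($O{\left(B \right)} = 24 + 5 = 29$)
$-9772 - O{\left(-138 \right)} = -9772 - 29 = -9801$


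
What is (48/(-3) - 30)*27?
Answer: -1242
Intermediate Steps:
(48/(-3) - 30)*27 = (48*(-⅓) - 30)*27 = (-16 - 30)*27 = -46*27 = -1242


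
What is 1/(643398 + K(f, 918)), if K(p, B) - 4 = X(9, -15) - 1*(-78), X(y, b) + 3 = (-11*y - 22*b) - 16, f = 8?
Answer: 1/643692 ≈ 1.5535e-6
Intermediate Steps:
X(y, b) = -19 - 22*b - 11*y (X(y, b) = -3 + ((-11*y - 22*b) - 16) = -3 + ((-22*b - 11*y) - 16) = -3 + (-16 - 22*b - 11*y) = -19 - 22*b - 11*y)
K(p, B) = 294 (K(p, B) = 4 + ((-19 - 22*(-15) - 11*9) - 1*(-78)) = 4 + ((-19 + 330 - 99) + 78) = 4 + (212 + 78) = 4 + 290 = 294)
1/(643398 + K(f, 918)) = 1/(643398 + 294) = 1/643692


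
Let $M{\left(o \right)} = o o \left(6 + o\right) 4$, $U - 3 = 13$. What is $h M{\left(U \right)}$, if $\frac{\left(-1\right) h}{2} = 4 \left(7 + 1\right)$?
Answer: $-1441792$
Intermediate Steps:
$U = 16$ ($U = 3 + 13 = 16$)
$h = -64$ ($h = - 2 \cdot 4 \left(7 + 1\right) = - 2 \cdot 4 \cdot 8 = \left(-2\right) 32 = -64$)
$M{\left(o \right)} = o^{2} \left(24 + 4 o\right)$
$h M{\left(U \right)} = - 64 \cdot 4 \cdot 16^{2} \left(6 + 16\right) = - 64 \cdot 4 \cdot 256 \cdot 22 = \left(-64\right) 22528 = -1441792$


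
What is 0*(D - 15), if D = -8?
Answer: 0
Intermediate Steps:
0*(D - 15) = 0*(-8 - 15) = 0*(-23) = 0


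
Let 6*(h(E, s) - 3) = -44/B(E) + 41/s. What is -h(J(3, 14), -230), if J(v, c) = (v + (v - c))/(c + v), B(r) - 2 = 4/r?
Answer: -24509/5980 ≈ -4.0985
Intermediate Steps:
B(r) = 2 + 4/r
J(v, c) = (-c + 2*v)/(c + v)
h(E, s) = 3 - 22/(3*(2 + 4/E)) + 41/(6*s) (h(E, s) = 3 + (-44/(2 + 4/E) + 41/s)/6 = 3 + (-22/(3*(2 + 4/E)) + 41/(6*s)) = 3 - 22/(3*(2 + 4/E)) + 41/(6*s))
-h(J(3, 14), -230) = -(82 + 36*(-230) + 41*((-1*14 + 2*3)/(14 + 3)) - 4*(-1*14 + 2*3)/(14 + 3)*(-230))/(6*(-230)*(2 + (-1*14 + 2*3)/(14 + 3))) = -(-1)*(82 - 8280 + 41*((-14 + 6)/17) - 4*(-14 + 6)/17*(-230))/(6*230*(2 + (-14 + 6)/17)) = -(-1)*(82 - 8280 + 41*((1/17)*(-8)) - 4*(1/17)*(-8)*(-230))/(6*230*(2 + (1/17)*(-8))) = -(-1)*(82 - 8280 + 41*(-8/17) - 4*(-8/17)*(-230))/(6*230*(2 - 8/17)) = -(-1)*(82 - 8280 - 328/17 - 7360/17)/(6*230*26/17) = -(-1)*17*(-147054)/(6*230*26*17) = -1*24509/5980 = -24509/5980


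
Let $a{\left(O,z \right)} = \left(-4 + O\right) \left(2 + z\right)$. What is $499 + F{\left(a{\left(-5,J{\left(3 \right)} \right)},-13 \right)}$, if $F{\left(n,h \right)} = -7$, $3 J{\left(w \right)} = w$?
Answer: $492$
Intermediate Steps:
$J{\left(w \right)} = \frac{w}{3}$
$499 + F{\left(a{\left(-5,J{\left(3 \right)} \right)},-13 \right)} = 499 - 7 = 492$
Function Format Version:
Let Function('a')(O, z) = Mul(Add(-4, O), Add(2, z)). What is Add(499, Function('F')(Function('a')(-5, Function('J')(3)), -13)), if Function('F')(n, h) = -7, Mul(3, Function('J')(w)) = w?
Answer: 492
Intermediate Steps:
Function('J')(w) = Mul(Rational(1, 3), w)
Add(499, Function('F')(Function('a')(-5, Function('J')(3)), -13)) = Add(499, -7) = 492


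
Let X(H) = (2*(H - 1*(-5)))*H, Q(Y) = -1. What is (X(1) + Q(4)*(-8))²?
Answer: 400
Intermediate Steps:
X(H) = H*(10 + 2*H) (X(H) = (2*(H + 5))*H = (2*(5 + H))*H = (10 + 2*H)*H = H*(10 + 2*H))
(X(1) + Q(4)*(-8))² = (2*1*(5 + 1) - 1*(-8))² = (2*1*6 + 8)² = (12 + 8)² = 20² = 400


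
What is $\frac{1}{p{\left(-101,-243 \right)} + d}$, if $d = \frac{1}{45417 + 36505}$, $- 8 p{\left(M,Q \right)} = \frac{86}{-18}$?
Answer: $\frac{2949192}{1761359} \approx 1.6744$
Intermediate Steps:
$p{\left(M,Q \right)} = \frac{43}{72}$ ($p{\left(M,Q \right)} = - \frac{86 \frac{1}{-18}}{8} = - \frac{86 \left(- \frac{1}{18}\right)}{8} = \left(- \frac{1}{8}\right) \left(- \frac{43}{9}\right) = \frac{43}{72}$)
$d = \frac{1}{81922} \approx 1.2207 \cdot 10^{-5}$
$\frac{1}{p{\left(-101,-243 \right)} + d} = \frac{1}{\frac{43}{72} + \frac{1}{81922}} = \frac{1}{\frac{1761359}{2949192}} = \frac{2949192}{1761359}$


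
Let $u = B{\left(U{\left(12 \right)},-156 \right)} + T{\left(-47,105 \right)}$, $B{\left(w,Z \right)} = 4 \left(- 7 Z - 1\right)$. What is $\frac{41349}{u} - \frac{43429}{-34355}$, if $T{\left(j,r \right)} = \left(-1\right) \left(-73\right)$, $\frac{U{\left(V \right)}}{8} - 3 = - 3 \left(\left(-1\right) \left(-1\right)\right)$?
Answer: $\frac{537746456}{50811045} \approx 10.583$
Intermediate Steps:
$U{\left(V \right)} = 0$ ($U{\left(V \right)} = 24 + 8 \left(- 3 \left(\left(-1\right) \left(-1\right)\right)\right) = 24 + 8 \left(\left(-3\right) 1\right) = 24 + 8 \left(-3\right) = 24 - 24 = 0$)
$T{\left(j,r \right)} = 73$
$B{\left(w,Z \right)} = -4 - 28 Z$ ($B{\left(w,Z \right)} = 4 \left(-1 - 7 Z\right) = -4 - 28 Z$)
$u = 4437$ ($u = \left(-4 - -4368\right) + 73 = \left(-4 + 4368\right) + 73 = 4364 + 73 = 4437$)
$\frac{41349}{u} - \frac{43429}{-34355} = \frac{41349}{4437} - \frac{43429}{-34355} = 41349 \cdot \frac{1}{4437} - - \frac{43429}{34355} = \frac{13783}{1479} + \frac{43429}{34355} = \frac{537746456}{50811045}$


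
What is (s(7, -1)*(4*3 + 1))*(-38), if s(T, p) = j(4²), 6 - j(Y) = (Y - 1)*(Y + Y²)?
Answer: 2012556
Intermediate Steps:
j(Y) = 6 - (-1 + Y)*(Y + Y²) (j(Y) = 6 - (Y - 1)*(Y + Y²) = 6 - (-1 + Y)*(Y + Y²))
s(T, p) = -4074 (s(T, p) = 6 + 4² - (4²)³ = 6 + 16 - 1*16³ = 6 + 16 - 1*4096 = 6 + 16 - 4096 = -4074)
(s(7, -1)*(4*3 + 1))*(-38) = -4074*(4*3 + 1)*(-38) = -4074*(12 + 1)*(-38) = -4074*13*(-38) = -52962*(-38) = 2012556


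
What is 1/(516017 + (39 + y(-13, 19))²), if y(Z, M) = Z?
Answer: 1/516693 ≈ 1.9354e-6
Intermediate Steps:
1/(516017 + (39 + y(-13, 19))²) = 1/(516017 + (39 - 13)²) = 1/(516017 + 26²) = 1/(516017 + 676) = 1/516693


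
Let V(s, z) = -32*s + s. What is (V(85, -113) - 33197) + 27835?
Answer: -7997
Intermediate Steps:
V(s, z) = -31*s
(V(85, -113) - 33197) + 27835 = (-31*85 - 33197) + 27835 = (-2635 - 33197) + 27835 = -35832 + 27835 = -7997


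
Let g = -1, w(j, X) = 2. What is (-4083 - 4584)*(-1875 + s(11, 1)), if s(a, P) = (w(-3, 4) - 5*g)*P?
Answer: 16189956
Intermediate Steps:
s(a, P) = 7*P (s(a, P) = (2 - 5*(-1))*P = (2 + 5)*P = 7*P)
(-4083 - 4584)*(-1875 + s(11, 1)) = (-4083 - 4584)*(-1875 + 7*1) = -8667*(-1875 + 7) = -8667*(-1868) = 16189956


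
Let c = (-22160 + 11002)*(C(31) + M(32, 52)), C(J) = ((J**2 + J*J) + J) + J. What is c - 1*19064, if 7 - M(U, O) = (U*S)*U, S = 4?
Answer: 23468526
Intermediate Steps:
M(U, O) = 7 - 4*U**2 (M(U, O) = 7 - U*4*U = 7 - 4*U*U = 7 - 4*U**2)
C(J) = 2*J + 2*J**2 (C(J) = ((J**2 + J**2) + J) + J = (2*J**2 + J) + J = (J + 2*J**2) + J = 2*J + 2*J**2)
c = 23487590 (c = (-22160 + 11002)*(2*31*(1 + 31) + (7 - 4*32**2)) = -11158*(2*31*32 + (7 - 4*1024)) = -11158*(1984 + (7 - 4096)) = -11158*(1984 - 4089) = -11158*(-2105) = 23487590)
c - 1*19064 = 23487590 - 1*19064 = 23487590 - 19064 = 23468526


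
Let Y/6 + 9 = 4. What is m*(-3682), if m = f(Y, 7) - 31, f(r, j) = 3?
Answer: 103096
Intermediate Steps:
Y = -30 (Y = -54 + 6*4 = -54 + 24 = -30)
m = -28 (m = 3 - 31 = -28)
m*(-3682) = -28*(-3682) = 103096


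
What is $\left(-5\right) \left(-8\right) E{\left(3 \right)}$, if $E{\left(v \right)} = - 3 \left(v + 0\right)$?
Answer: $-360$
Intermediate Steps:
$E{\left(v \right)} = - 3 v$
$\left(-5\right) \left(-8\right) E{\left(3 \right)} = \left(-5\right) \left(-8\right) \left(\left(-3\right) 3\right) = 40 \left(-9\right) = -360$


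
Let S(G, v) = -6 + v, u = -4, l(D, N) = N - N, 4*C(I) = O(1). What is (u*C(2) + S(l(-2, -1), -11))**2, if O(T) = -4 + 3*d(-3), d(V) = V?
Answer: 16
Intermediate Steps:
O(T) = -13 (O(T) = -4 + 3*(-3) = -4 - 9 = -13)
C(I) = -13/4 (C(I) = (1/4)*(-13) = -13/4)
l(D, N) = 0
(u*C(2) + S(l(-2, -1), -11))**2 = (-4*(-13/4) + (-6 - 11))**2 = (13 - 17)**2 = (-4)**2 = 16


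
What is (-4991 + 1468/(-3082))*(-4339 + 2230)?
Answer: 16222143285/1541 ≈ 1.0527e+7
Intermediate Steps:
(-4991 + 1468/(-3082))*(-4339 + 2230) = (-4991 + 1468*(-1/3082))*(-2109) = (-4991 - 734/1541)*(-2109) = -7691865/1541*(-2109) = 16222143285/1541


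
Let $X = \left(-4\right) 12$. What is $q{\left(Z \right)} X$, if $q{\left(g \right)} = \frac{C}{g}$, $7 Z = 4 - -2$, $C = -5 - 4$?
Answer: $504$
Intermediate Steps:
$C = -9$
$Z = \frac{6}{7}$ ($Z = \frac{4 - -2}{7} = \frac{4 + 2}{7} = \frac{1}{7} \cdot 6 = \frac{6}{7} \approx 0.85714$)
$q{\left(g \right)} = - \frac{9}{g}$
$X = -48$
$q{\left(Z \right)} X = - \frac{9}{\frac{6}{7}} \left(-48\right) = \left(-9\right) \frac{7}{6} \left(-48\right) = \left(- \frac{21}{2}\right) \left(-48\right) = 504$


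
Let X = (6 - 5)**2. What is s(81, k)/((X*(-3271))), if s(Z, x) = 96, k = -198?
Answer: -96/3271 ≈ -0.029349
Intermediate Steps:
X = 1 (X = 1**2 = 1)
s(81, k)/((X*(-3271))) = 96/((1*(-3271))) = 96/(-3271) = 96*(-1/3271) = -96/3271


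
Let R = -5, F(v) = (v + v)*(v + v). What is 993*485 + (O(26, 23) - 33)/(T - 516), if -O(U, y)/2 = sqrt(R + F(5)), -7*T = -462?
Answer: 72240761/150 + sqrt(95)/225 ≈ 4.8161e+5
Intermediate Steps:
T = 66 (T = -1/7*(-462) = 66)
F(v) = 4*v**2 (F(v) = (2*v)*(2*v) = 4*v**2)
O(U, y) = -2*sqrt(95) (O(U, y) = -2*sqrt(-5 + 4*5**2) = -2*sqrt(-5 + 4*25) = -2*sqrt(-5 + 100) = -2*sqrt(95))
993*485 + (O(26, 23) - 33)/(T - 516) = 993*485 + (-2*sqrt(95) - 33)/(66 - 516) = 481605 + (-33 - 2*sqrt(95))/(-450) = 481605 + (-33 - 2*sqrt(95))*(-1/450) = 481605 + (11/150 + sqrt(95)/225) = 72240761/150 + sqrt(95)/225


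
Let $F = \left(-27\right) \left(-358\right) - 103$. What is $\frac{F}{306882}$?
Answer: $\frac{9563}{306882} \approx 0.031162$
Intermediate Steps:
$F = 9563$ ($F = 9666 - 103 = 9563$)
$\frac{F}{306882} = \frac{9563}{306882}$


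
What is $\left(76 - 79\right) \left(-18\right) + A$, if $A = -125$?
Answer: $-71$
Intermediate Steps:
$\left(76 - 79\right) \left(-18\right) + A = \left(76 - 79\right) \left(-18\right) - 125 = \left(-3\right) \left(-18\right) - 125 = 54 - 125 = -71$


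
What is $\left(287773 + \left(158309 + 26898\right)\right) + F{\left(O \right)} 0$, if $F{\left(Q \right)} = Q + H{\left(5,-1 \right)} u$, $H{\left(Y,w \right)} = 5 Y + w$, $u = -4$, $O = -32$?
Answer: $472980$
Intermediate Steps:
$H{\left(Y,w \right)} = w + 5 Y$
$F{\left(Q \right)} = -96 + Q$ ($F{\left(Q \right)} = Q + \left(-1 + 5 \cdot 5\right) \left(-4\right) = Q + \left(-1 + 25\right) \left(-4\right) = Q + 24 \left(-4\right) = Q - 96 = -96 + Q$)
$\left(287773 + \left(158309 + 26898\right)\right) + F{\left(O \right)} 0 = \left(287773 + \left(158309 + 26898\right)\right) + \left(-96 - 32\right) 0 = \left(287773 + 185207\right) - 0 = 472980 + 0 = 472980$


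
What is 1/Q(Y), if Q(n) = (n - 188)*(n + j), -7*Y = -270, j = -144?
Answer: 49/771948 ≈ 6.3476e-5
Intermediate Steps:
Y = 270/7 (Y = -1/7*(-270) = 270/7 ≈ 38.571)
Q(n) = (-188 + n)*(-144 + n) (Q(n) = (n - 188)*(n - 144) = (-188 + n)*(-144 + n))
1/Q(Y) = 1/(27072 + (270/7)**2 - 332*270/7) = 1/(27072 + 72900/49 - 89640/7) = 1/(771948/49) = 49/771948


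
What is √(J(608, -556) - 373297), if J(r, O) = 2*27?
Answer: I*√373243 ≈ 610.94*I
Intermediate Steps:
J(r, O) = 54
√(J(608, -556) - 373297) = √(54 - 373297) = √(-373243) = I*√373243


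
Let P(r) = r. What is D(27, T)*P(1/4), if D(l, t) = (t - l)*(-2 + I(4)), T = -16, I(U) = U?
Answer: -43/2 ≈ -21.500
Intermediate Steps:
D(l, t) = -2*l + 2*t (D(l, t) = (t - l)*(-2 + 4) = (t - l)*2 = -2*l + 2*t)
D(27, T)*P(1/4) = (-2*27 + 2*(-16))/4 = (-54 - 32)*(¼) = -86*¼ = -43/2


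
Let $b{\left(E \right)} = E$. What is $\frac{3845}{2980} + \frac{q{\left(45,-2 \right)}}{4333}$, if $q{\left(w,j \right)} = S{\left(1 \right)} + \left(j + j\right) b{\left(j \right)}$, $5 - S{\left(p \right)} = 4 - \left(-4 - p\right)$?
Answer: $\frac{3334461}{2582468} \approx 1.2912$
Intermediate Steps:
$S{\left(p \right)} = -3 - p$ ($S{\left(p \right)} = 5 - \left(4 - \left(-4 - p\right)\right) = 5 - \left(4 + \left(4 + p\right)\right) = 5 - \left(8 + p\right) = -3 - p$)
$q{\left(w,j \right)} = -4 + 2 j^{2}$ ($q{\left(w,j \right)} = \left(-3 - 1\right) + \left(j + j\right) j = \left(-3 - 1\right) + 2 j j = -4 + 2 j^{2}$)
$\frac{3845}{2980} + \frac{q{\left(45,-2 \right)}}{4333} = \frac{3845}{2980} + \frac{-4 + 2 \left(-2\right)^{2}}{4333} = 3845 \cdot \frac{1}{2980} + \left(-4 + 2 \cdot 4\right) \frac{1}{4333} = \frac{769}{596} + \left(-4 + 8\right) \frac{1}{4333} = \frac{769}{596} + 4 \cdot \frac{1}{4333} = \frac{769}{596} + \frac{4}{4333} = \frac{3334461}{2582468}$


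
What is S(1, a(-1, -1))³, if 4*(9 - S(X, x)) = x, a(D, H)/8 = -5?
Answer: 6859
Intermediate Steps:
a(D, H) = -40 (a(D, H) = 8*(-5) = -40)
S(X, x) = 9 - x/4
S(1, a(-1, -1))³ = (9 - ¼*(-40))³ = (9 + 10)³ = 19³ = 6859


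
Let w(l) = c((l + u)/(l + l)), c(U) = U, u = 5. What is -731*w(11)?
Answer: -5848/11 ≈ -531.64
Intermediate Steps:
w(l) = (5 + l)/(2*l) (w(l) = (l + 5)/(l + l) = (5 + l)/((2*l)) = (5 + l)*(1/(2*l)) = (5 + l)/(2*l))
-731*w(11) = -731*(5 + 11)/(2*11) = -731*16/(2*11) = -731*8/11 = -5848/11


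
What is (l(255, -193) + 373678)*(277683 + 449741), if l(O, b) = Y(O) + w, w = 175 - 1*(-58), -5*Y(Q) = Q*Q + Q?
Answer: 262494587520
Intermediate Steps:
Y(Q) = -Q/5 - Q²/5 (Y(Q) = -(Q*Q + Q)/5 = -(Q² + Q)/5 = -(Q + Q²)/5 = -Q/5 - Q²/5)
w = 233 (w = 175 + 58 = 233)
l(O, b) = 233 - O*(1 + O)/5 (l(O, b) = -O*(1 + O)/5 + 233 = 233 - O*(1 + O)/5)
(l(255, -193) + 373678)*(277683 + 449741) = ((233 - ⅕*255*(1 + 255)) + 373678)*(277683 + 449741) = ((233 - ⅕*255*256) + 373678)*727424 = ((233 - 13056) + 373678)*727424 = (-12823 + 373678)*727424 = 360855*727424 = 262494587520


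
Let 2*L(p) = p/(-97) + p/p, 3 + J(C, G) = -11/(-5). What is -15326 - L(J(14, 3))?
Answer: -14866709/970 ≈ -15327.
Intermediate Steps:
J(C, G) = -⅘ (J(C, G) = -3 - 11/(-5) = -3 - 11*(-⅕) = -3 + 11/5 = -⅘)
L(p) = ½ - p/194 (L(p) = (p/(-97) + p/p)/2 = (p*(-1/97) + 1)/2 = (-p/97 + 1)/2 = (1 - p/97)/2 = ½ - p/194)
-15326 - L(J(14, 3)) = -15326 - (½ - 1/194*(-⅘)) = -15326 - (½ + 2/485) = -15326 - 1*489/970 = -15326 - 489/970 = -14866709/970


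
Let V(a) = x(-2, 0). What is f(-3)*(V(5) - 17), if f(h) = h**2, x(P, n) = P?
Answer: -171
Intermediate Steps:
V(a) = -2
f(-3)*(V(5) - 17) = (-3)**2*(-2 - 17) = 9*(-19) = -171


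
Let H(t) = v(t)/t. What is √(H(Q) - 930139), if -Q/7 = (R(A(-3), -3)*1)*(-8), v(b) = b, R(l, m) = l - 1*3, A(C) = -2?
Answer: I*√930138 ≈ 964.44*I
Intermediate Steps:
R(l, m) = -3 + l (R(l, m) = l - 3 = -3 + l)
Q = -280 (Q = -7*(-3 - 2)*1*(-8) = -7*(-5*1)*(-8) = -(-35)*(-8) = -7*40 = -280)
H(t) = 1 (H(t) = t/t = 1)
√(H(Q) - 930139) = √(1 - 930139) = √(-930138) = I*√930138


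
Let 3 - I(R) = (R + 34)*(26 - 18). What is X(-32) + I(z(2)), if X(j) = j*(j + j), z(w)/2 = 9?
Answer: 1635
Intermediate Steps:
z(w) = 18 (z(w) = 2*9 = 18)
I(R) = -269 - 8*R (I(R) = 3 - (R + 34)*(26 - 18) = 3 - (34 + R)*8 = 3 - (272 + 8*R) = 3 + (-272 - 8*R) = -269 - 8*R)
X(j) = 2*j² (X(j) = j*(2*j) = 2*j²)
X(-32) + I(z(2)) = 2*(-32)² + (-269 - 8*18) = 2*1024 + (-269 - 144) = 2048 - 413 = 1635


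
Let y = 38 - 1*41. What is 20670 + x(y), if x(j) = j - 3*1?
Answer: 20664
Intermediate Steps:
y = -3 (y = 38 - 41 = -3)
x(j) = -3 + j (x(j) = j - 3 = -3 + j)
20670 + x(y) = 20670 + (-3 - 3) = 20670 - 6 = 20664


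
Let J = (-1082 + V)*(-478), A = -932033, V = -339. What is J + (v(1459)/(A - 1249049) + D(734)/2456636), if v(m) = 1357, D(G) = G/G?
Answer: 1819720903328525103/2679062280076 ≈ 6.7924e+5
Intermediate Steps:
J = 679238 (J = (-1082 - 339)*(-478) = -1421*(-478) = 679238)
D(G) = 1
J + (v(1459)/(A - 1249049) + D(734)/2456636) = 679238 + (1357/(-932033 - 1249049) + 1/2456636) = 679238 + (1357/(-2181082) + 1*(1/2456636)) = 679238 + (1357*(-1/2181082) + 1/2456636) = 679238 + (-1357/2181082 + 1/2456636) = 679238 - 1665736985/2679062280076 = 1819720903328525103/2679062280076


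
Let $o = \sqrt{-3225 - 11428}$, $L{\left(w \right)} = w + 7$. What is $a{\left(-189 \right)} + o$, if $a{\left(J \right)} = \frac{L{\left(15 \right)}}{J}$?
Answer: $- \frac{22}{189} + i \sqrt{14653} \approx -0.1164 + 121.05 i$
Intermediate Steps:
$L{\left(w \right)} = 7 + w$
$a{\left(J \right)} = \frac{22}{J}$ ($a{\left(J \right)} = \frac{7 + 15}{J} = \frac{22}{J}$)
$o = i \sqrt{14653}$ ($o = \sqrt{-14653} = i \sqrt{14653} \approx 121.05 i$)
$a{\left(-189 \right)} + o = \frac{22}{-189} + i \sqrt{14653} = 22 \left(- \frac{1}{189}\right) + i \sqrt{14653} = - \frac{22}{189} + i \sqrt{14653}$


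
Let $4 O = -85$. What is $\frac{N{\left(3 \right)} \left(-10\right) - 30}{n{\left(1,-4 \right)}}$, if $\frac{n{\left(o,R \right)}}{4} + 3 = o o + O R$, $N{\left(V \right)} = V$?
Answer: $- \frac{15}{83} \approx -0.18072$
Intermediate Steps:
$O = - \frac{85}{4}$ ($O = \frac{1}{4} \left(-85\right) = - \frac{85}{4} \approx -21.25$)
$n{\left(o,R \right)} = -12 - 85 R + 4 o^{2}$ ($n{\left(o,R \right)} = -12 + 4 \left(o o - \frac{85 R}{4}\right) = -12 + 4 \left(o^{2} - \frac{85 R}{4}\right) = -12 - \left(- 4 o^{2} + 85 R\right) = -12 - 85 R + 4 o^{2}$)
$\frac{N{\left(3 \right)} \left(-10\right) - 30}{n{\left(1,-4 \right)}} = \frac{3 \left(-10\right) - 30}{-12 - -340 + 4 \cdot 1^{2}} = \frac{-30 - 30}{-12 + 340 + 4 \cdot 1} = - \frac{60}{-12 + 340 + 4} = - \frac{60}{332} = \left(-60\right) \frac{1}{332} = - \frac{15}{83}$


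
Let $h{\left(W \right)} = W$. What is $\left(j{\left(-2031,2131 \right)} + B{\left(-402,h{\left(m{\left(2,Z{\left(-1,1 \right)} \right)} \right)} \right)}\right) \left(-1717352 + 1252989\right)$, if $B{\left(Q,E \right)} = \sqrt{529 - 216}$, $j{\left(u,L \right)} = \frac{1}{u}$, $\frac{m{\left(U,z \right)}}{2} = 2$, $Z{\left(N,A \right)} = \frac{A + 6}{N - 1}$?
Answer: $\frac{464363}{2031} - 464363 \sqrt{313} \approx -8.2152 \cdot 10^{6}$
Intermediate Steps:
$Z{\left(N,A \right)} = \frac{6 + A}{-1 + N}$
$m{\left(U,z \right)} = 4$ ($m{\left(U,z \right)} = 2 \cdot 2 = 4$)
$B{\left(Q,E \right)} = \sqrt{313}$
$\left(j{\left(-2031,2131 \right)} + B{\left(-402,h{\left(m{\left(2,Z{\left(-1,1 \right)} \right)} \right)} \right)}\right) \left(-1717352 + 1252989\right) = \left(\frac{1}{-2031} + \sqrt{313}\right) \left(-1717352 + 1252989\right) = \left(- \frac{1}{2031} + \sqrt{313}\right) \left(-464363\right) = \frac{464363}{2031} - 464363 \sqrt{313}$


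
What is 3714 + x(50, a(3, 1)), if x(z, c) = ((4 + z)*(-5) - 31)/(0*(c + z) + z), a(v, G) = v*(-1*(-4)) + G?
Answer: 185399/50 ≈ 3708.0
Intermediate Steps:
a(v, G) = G + 4*v (a(v, G) = v*4 + G = 4*v + G = G + 4*v)
x(z, c) = (-51 - 5*z)/z (x(z, c) = ((-20 - 5*z) - 31)/(0 + z) = (-51 - 5*z)/z)
3714 + x(50, a(3, 1)) = 3714 + (-5 - 51/50) = 3714 - 301/50 = 185399/50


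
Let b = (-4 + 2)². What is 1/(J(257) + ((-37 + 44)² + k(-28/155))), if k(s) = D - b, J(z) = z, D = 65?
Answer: 1/367 ≈ 0.0027248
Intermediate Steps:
b = 4 (b = (-2)² = 4)
k(s) = 61 (k(s) = 65 - 1*4 = 65 - 4 = 61)
1/(J(257) + ((-37 + 44)² + k(-28/155))) = 1/(257 + ((-37 + 44)² + 61)) = 1/(257 + (7² + 61)) = 1/(257 + (49 + 61)) = 1/(257 + 110) = 1/367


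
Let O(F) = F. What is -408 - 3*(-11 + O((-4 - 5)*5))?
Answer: -240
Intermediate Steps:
-408 - 3*(-11 + O((-4 - 5)*5)) = -408 - 3*(-11 + (-4 - 5)*5) = -408 - 3*(-11 - 9*5) = -408 - 3*(-11 - 45) = -408 - 3*(-56) = -408 - 1*(-168) = -408 + 168 = -240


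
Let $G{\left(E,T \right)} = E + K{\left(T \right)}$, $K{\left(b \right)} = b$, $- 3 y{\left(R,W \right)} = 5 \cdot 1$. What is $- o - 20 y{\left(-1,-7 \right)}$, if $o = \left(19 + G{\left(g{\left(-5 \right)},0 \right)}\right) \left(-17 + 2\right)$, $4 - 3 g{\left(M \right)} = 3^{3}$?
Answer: $\frac{610}{3} \approx 203.33$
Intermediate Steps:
$y{\left(R,W \right)} = - \frac{5}{3}$ ($y{\left(R,W \right)} = - \frac{5 \cdot 1}{3} = \left(- \frac{1}{3}\right) 5 = - \frac{5}{3}$)
$g{\left(M \right)} = - \frac{23}{3}$ ($g{\left(M \right)} = \frac{4}{3} - \frac{3^{3}}{3} = \frac{4}{3} - 9 = - \frac{23}{3}$)
$G{\left(E,T \right)} = E + T$
$o = -170$ ($o = \left(19 + \left(- \frac{23}{3} + 0\right)\right) \left(-17 + 2\right) = \left(19 - \frac{23}{3}\right) \left(-15\right) = \frac{34}{3} \left(-15\right) = -170$)
$- o - 20 y{\left(-1,-7 \right)} = \left(-1\right) \left(-170\right) - - \frac{100}{3} = 170 + \frac{100}{3} = \frac{610}{3}$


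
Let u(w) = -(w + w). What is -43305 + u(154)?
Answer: -43613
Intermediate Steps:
u(w) = -2*w
-43305 + u(154) = -43305 - 2*154 = -43305 - 308 = -43613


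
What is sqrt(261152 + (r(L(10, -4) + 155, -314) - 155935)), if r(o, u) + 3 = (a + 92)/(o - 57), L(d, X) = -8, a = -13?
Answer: 11*sqrt(782590)/30 ≈ 324.37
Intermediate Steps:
r(o, u) = -3 + 79/(-57 + o) (r(o, u) = -3 + (-13 + 92)/(o - 57) = -3 + 79/(-57 + o))
sqrt(261152 + (r(L(10, -4) + 155, -314) - 155935)) = sqrt(261152 + ((250 - 3*(-8 + 155))/(-57 + (-8 + 155)) - 155935)) = sqrt(261152 + ((250 - 3*147)/(-57 + 147) - 155935)) = sqrt(261152 + ((250 - 441)/90 - 155935)) = sqrt(261152 + ((1/90)*(-191) - 155935)) = sqrt(261152 + (-191/90 - 155935)) = sqrt(261152 - 14034341/90) = sqrt(9469339/90) = 11*sqrt(782590)/30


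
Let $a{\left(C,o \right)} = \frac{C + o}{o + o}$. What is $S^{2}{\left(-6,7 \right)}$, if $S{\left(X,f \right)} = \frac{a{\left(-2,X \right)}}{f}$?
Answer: $\frac{4}{441} \approx 0.0090703$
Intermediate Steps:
$a{\left(C,o \right)} = \frac{C + o}{2 o}$
$S{\left(X,f \right)} = \frac{-2 + X}{2 X f}$ ($S{\left(X,f \right)} = \frac{\frac{1}{2} \frac{1}{X} \left(-2 + X\right)}{f} = \frac{-2 + X}{2 X f}$)
$S^{2}{\left(-6,7 \right)} = \left(\frac{-2 - 6}{2 \left(-6\right) 7}\right)^{2} = \left(\frac{1}{2} \left(- \frac{1}{6}\right) \frac{1}{7} \left(-8\right)\right)^{2} = \left(\frac{2}{21}\right)^{2} = \frac{4}{441}$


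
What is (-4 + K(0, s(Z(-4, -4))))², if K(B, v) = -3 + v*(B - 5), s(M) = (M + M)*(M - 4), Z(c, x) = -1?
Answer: 3249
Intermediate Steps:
s(M) = 2*M*(-4 + M) (s(M) = (2*M)*(-4 + M) = 2*M*(-4 + M))
K(B, v) = -3 + v*(-5 + B)
(-4 + K(0, s(Z(-4, -4))))² = (-4 + (-3 - 10*(-1)*(-4 - 1) + 0*(2*(-1)*(-4 - 1))))² = (-4 + (-3 - 10*(-1)*(-5) + 0*(2*(-1)*(-5))))² = (-4 + (-3 - 5*10 + 0*10))² = (-4 + (-3 - 50 + 0))² = (-4 - 53)² = (-57)² = 3249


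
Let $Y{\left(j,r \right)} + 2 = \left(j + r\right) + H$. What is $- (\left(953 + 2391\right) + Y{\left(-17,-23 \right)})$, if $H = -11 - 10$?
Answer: $-3281$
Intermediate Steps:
$H = -21$
$Y{\left(j,r \right)} = -23 + j + r$ ($Y{\left(j,r \right)} = -2 - \left(21 - j - r\right) = -2 + \left(-21 + j + r\right) = -23 + j + r$)
$- (\left(953 + 2391\right) + Y{\left(-17,-23 \right)}) = - (\left(953 + 2391\right) - 63) = - (3344 - 63) = \left(-1\right) 3281 = -3281$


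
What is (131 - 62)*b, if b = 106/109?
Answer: 7314/109 ≈ 67.101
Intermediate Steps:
b = 106/109 (b = 106*(1/109) = 106/109 ≈ 0.97248)
(131 - 62)*b = (131 - 62)*(106/109) = 69*(106/109) = 7314/109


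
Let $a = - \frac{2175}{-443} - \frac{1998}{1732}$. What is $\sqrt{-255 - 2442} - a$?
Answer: $- \frac{1440993}{383638} + i \sqrt{2697} \approx -3.7561 + 51.933 i$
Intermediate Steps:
$a = \frac{1440993}{383638}$ ($a = \left(-2175\right) \left(- \frac{1}{443}\right) - \frac{999}{866} = \frac{2175}{443} - \frac{999}{866} = \frac{1440993}{383638} \approx 3.7561$)
$\sqrt{-255 - 2442} - a = \sqrt{-255 - 2442} - \frac{1440993}{383638} = \sqrt{-2697} - \frac{1440993}{383638} = i \sqrt{2697} - \frac{1440993}{383638} = - \frac{1440993}{383638} + i \sqrt{2697}$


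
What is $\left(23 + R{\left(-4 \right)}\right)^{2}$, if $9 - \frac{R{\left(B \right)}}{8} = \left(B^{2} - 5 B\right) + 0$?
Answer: $37249$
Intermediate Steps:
$R{\left(B \right)} = 72 - 8 B^{2} + 40 B$ ($R{\left(B \right)} = 72 - 8 \left(\left(B^{2} - 5 B\right) + 0\right) = 72 - 8 \left(B^{2} - 5 B\right) = 72 - \left(- 40 B + 8 B^{2}\right) = 72 - 8 B^{2} + 40 B$)
$\left(23 + R{\left(-4 \right)}\right)^{2} = \left(23 + \left(72 - 8 \left(-4\right)^{2} + 40 \left(-4\right)\right)\right)^{2} = \left(23 - 216\right)^{2} = \left(-193\right)^{2} = 37249$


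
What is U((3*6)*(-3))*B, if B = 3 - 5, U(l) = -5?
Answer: 10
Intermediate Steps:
B = -2
U((3*6)*(-3))*B = -5*(-2) = 10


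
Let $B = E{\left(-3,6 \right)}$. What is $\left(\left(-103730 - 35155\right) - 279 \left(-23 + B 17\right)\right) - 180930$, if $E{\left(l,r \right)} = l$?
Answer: $-299169$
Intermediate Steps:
$B = -3$
$\left(\left(-103730 - 35155\right) - 279 \left(-23 + B 17\right)\right) - 180930 = \left(\left(-103730 - 35155\right) - 279 \left(-23 - 51\right)\right) - 180930 = \left(-138885 - -20646\right) - 180930 = \left(-138885 + 20646\right) - 180930 = -118239 - 180930 = -299169$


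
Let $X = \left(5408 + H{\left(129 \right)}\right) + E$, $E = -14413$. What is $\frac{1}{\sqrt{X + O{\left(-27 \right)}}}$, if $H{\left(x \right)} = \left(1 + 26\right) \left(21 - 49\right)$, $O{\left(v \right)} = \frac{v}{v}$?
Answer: $- \frac{i \sqrt{610}}{2440} \approx - 0.010122 i$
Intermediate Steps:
$O{\left(v \right)} = 1$
$H{\left(x \right)} = -756$ ($H{\left(x \right)} = 27 \left(-28\right) = -756$)
$X = -9761$ ($X = \left(5408 - 756\right) - 14413 = 4652 - 14413 = -9761$)
$\frac{1}{\sqrt{X + O{\left(-27 \right)}}} = \frac{1}{\sqrt{-9761 + 1}} = \frac{1}{\sqrt{-9760}} = \frac{1}{4 i \sqrt{610}} = - \frac{i \sqrt{610}}{2440}$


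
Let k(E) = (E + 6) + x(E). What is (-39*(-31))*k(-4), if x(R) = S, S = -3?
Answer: -1209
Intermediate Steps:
x(R) = -3
k(E) = 3 + E (k(E) = (E + 6) - 3 = (6 + E) - 3 = 3 + E)
(-39*(-31))*k(-4) = (-39*(-31))*(3 - 4) = 1209*(-1) = -1209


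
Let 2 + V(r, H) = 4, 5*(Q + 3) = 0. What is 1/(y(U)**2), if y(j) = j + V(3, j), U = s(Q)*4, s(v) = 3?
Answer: 1/196 ≈ 0.0051020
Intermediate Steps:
Q = -3 (Q = -3 + (1/5)*0 = -3 + 0 = -3)
V(r, H) = 2 (V(r, H) = -2 + 4 = 2)
U = 12 (U = 3*4 = 12)
y(j) = 2 + j (y(j) = j + 2 = 2 + j)
1/(y(U)**2) = 1/((2 + 12)**2) = 1/(14**2) = 1/196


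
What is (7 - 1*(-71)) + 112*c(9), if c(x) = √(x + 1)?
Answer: 78 + 112*√10 ≈ 432.18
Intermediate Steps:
c(x) = √(1 + x)
(7 - 1*(-71)) + 112*c(9) = (7 - 1*(-71)) + 112*√(1 + 9) = (7 + 71) + 112*√10 = 78 + 112*√10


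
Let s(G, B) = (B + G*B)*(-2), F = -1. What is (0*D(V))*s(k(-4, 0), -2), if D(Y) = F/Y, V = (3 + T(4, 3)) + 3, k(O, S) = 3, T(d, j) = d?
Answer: 0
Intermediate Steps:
V = 10 (V = (3 + 4) + 3 = 7 + 3 = 10)
D(Y) = -1/Y
s(G, B) = -2*B - 2*B*G (s(G, B) = (B + B*G)*(-2) = -2*B - 2*B*G)
(0*D(V))*s(k(-4, 0), -2) = (0*(-1/10))*(-2*(-2)*(1 + 3)) = (0*(-1*⅒))*(-2*(-2)*4) = (0*(-⅒))*16 = 0*16 = 0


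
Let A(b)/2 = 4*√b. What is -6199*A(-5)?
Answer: -49592*I*√5 ≈ -1.1089e+5*I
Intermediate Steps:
A(b) = 8*√b (A(b) = 2*(4*√b) = 8*√b)
-6199*A(-5) = -49592*√(-5) = -49592*I*√5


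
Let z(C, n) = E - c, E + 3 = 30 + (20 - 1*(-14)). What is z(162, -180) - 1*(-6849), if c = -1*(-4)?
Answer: 6906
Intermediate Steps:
E = 61 (E = -3 + (30 + (20 - 1*(-14))) = -3 + (30 + (20 + 14)) = -3 + (30 + 34) = -3 + 64 = 61)
c = 4
z(C, n) = 57 (z(C, n) = 61 - 1*4 = 61 - 4 = 57)
z(162, -180) - 1*(-6849) = 57 - 1*(-6849) = 57 + 6849 = 6906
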